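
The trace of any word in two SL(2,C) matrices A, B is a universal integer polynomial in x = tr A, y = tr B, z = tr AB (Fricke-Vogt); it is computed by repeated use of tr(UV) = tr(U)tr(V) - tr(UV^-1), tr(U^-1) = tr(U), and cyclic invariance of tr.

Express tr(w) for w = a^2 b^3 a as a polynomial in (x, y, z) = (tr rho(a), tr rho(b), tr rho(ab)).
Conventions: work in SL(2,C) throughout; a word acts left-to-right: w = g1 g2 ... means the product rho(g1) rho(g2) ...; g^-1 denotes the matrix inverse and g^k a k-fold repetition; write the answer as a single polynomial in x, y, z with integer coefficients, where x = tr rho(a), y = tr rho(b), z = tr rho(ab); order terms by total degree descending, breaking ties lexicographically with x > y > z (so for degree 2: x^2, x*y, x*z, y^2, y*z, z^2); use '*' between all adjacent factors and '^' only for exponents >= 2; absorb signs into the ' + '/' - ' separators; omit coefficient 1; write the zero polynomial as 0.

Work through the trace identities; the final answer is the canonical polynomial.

trace(b^2 a) = trace(b) * trace(a b) - trace(a)  (reduce the b square) = y*z - x
and trace(b^2) = trace(b) * trace(b) - trace(1)  (reduce the b square) = y^2 - 2
next, trace(a^2 b^2) = trace(a) * trace(b^2 a) - trace(b^2)  (reduce the a square) = x*y*z - x^2 - y^2 + 2
trace(a^2 b) = trace(a) * trace(b a) - trace(b)  (reduce the a square) = x*z - y
trace(b^3 a^2) = trace(b) * trace(a^2 b^2) - trace(a^2 b)  (reduce the b square) = x*y^2*z - x^2*y - y^3 - x*z + 3*y
next, trace(b^3 a) = trace(b) * trace(b a b) - trace(b a)  (reduce the b square) = y^2*z - x*y - z
and trace(a^2 b^3 a) = trace(a) * trace(b^3 a^2) - trace(b^3 a)  (reduce the a square) = x^2*y^2*z - x^3*y - x*y^3 - x^2*z - y^2*z + 4*x*y + z

x^2*y^2*z - x^3*y - x*y^3 - x^2*z - y^2*z + 4*x*y + z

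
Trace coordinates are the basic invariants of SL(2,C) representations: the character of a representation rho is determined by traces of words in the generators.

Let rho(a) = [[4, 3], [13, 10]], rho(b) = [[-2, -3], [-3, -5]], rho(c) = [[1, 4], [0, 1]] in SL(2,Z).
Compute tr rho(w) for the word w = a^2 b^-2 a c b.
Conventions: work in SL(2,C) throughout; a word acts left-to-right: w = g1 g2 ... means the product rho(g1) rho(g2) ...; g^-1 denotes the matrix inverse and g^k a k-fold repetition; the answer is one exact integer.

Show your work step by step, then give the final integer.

rho(a) = [[4, 3], [13, 10]]
... * rho(a) = [[4, 3], [13, 10]]  ->  [[55, 42], [182, 139]]
... * rho(b^-1) = [[-5, 3], [3, -2]]  ->  [[-149, 81], [-493, 268]]
... * rho(b^-1) = [[-5, 3], [3, -2]]  ->  [[988, -609], [3269, -2015]]
... * rho(a) = [[4, 3], [13, 10]]  ->  [[-3965, -3126], [-13119, -10343]]
... * rho(c) = [[1, 4], [0, 1]]  ->  [[-3965, -18986], [-13119, -62819]]
... * rho(b) = [[-2, -3], [-3, -5]]  ->  [[64888, 106825], [214695, 353452]]
tr = 64888 + 353452 = 418340

418340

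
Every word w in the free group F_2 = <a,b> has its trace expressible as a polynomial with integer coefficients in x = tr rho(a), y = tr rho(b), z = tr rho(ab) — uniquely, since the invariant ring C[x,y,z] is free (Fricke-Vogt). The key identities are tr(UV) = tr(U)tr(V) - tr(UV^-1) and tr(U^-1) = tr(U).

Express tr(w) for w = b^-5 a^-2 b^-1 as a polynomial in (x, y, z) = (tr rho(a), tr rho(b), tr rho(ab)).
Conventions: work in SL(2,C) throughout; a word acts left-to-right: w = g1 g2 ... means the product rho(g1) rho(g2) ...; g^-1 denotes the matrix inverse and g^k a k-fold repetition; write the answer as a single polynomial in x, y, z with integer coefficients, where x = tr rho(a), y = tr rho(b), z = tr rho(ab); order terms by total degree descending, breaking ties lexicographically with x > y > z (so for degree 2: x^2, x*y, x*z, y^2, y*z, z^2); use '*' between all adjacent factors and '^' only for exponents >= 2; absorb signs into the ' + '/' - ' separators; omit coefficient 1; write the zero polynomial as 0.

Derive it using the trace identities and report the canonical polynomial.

x*y^5*z - x^2*y^4 - y^6 - 4*x*y^3*z + 3*x^2*y^2 + 6*y^4 + 3*x*y*z - x^2 - 9*y^2 + 2

next, tr(b^-1) = tr(b) = y
next, tr(b^-2) = tr(b^-1) tr(b) - tr(1) = y^2 - 2
next, tr(a b^-1) = tr(a) tr(b) - tr(a b) = x*y - z
tr(b^-2 a) = tr(a b^-1) tr(b) - tr(a) = x*y^2 - y*z - x
tr(b^-2 a^-1) = tr(b^-2) tr(a) - tr(b^-2 a) = y*z - x
tr(b^-2 a^-2) = tr(b^-2 a^-1) tr(a) - tr(b^-2) = x*y*z - x^2 - y^2 + 2
tr(b^-1 a^-2) = tr(a^-1 b^-1) tr(a) - tr(a^-1 b^-1 a) = x*z - y
tr(b^-1 a^-2 b^-2) = tr(b^-2 a^-2) tr(b) - tr(b^-2 a^-2 b) = x*y^2*z - x^2*y - y^3 - x*z + 3*y
tr(b^-1 a^-2 b^-3) = tr(b^-1 a^-2 b^-2) tr(b) - tr(b^-1 a^-2 b^-1) = x*y^3*z - x^2*y^2 - y^4 - 2*x*y*z + x^2 + 4*y^2 - 2
tr(b^-2 a^-2 b^-3) = tr(b^-1 a^-2 b^-3) tr(b) - tr(b^-1 a^-2 b^-2) = x*y^4*z - x^2*y^3 - y^5 - 3*x*y^2*z + 2*x^2*y + 5*y^3 + x*z - 5*y
tr(b^-5 a^-2 b^-1) = tr(b^-2 a^-2 b^-3) tr(b) - tr(b^-2 a^-2 b^-2) = x*y^5*z - x^2*y^4 - y^6 - 4*x*y^3*z + 3*x^2*y^2 + 6*y^4 + 3*x*y*z - x^2 - 9*y^2 + 2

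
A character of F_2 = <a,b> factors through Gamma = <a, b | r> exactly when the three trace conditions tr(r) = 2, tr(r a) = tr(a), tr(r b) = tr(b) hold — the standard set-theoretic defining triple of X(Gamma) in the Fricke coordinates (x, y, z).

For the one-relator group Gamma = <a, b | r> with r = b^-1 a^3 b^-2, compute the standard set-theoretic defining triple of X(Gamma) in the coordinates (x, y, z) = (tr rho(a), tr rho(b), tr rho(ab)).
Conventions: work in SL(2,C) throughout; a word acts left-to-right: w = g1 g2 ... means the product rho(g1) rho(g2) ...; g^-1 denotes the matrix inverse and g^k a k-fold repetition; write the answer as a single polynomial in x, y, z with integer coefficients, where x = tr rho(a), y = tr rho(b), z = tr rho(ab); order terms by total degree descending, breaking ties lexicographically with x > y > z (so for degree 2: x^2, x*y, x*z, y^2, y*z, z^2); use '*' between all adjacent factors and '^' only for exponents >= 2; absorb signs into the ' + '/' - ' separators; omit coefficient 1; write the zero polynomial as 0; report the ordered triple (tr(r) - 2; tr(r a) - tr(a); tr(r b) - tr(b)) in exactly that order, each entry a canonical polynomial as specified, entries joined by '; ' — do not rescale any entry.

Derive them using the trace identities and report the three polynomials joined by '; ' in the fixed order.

x^3*y^3 - x^2*y^2*z - 2*x^3*y - 2*x*y^3 + x^2*z + y^2*z + 5*x*y - z - 2; x^4*y^3 - 2*x^3*y^2*z - x^4*y - 2*x^2*y^3 + x^2*y*z^2 + x^3*z + 3*x*y^2*z + 2*x^2*y - y*z^2 - 2*x*z - x + y; x^3*y^2 - x^2*y*z - x^3 - 2*x*y^2 + y*z + 3*x - y

apply: trace(a^2) = trace(a) trace(a) - trace(1)  (reduce the a square) = x^2 - 2
trace(a^3) = trace(a) trace(a^2) - trace(a)  (reduce the a square) = x^3 - 3*x
trace(b a^2) = trace(a) trace(b a) - trace(b)  (reduce the a square) = x*z - y
trace(a^3 b) = trace(a) trace(b a^2) - trace(b a)  (reduce the a square) = x^2*z - x*y - z
apply: trace(b^-1 a^3) = trace(a^3) trace(b) - trace(a^3 b)  (eliminate b^-1) = x^3*y - x^2*z - 2*x*y + z
trace(b^-2 a^3) = trace(b^-1 a^3) trace(b) - trace(b^-1 a^3 b)  (eliminate b^-1) = x^3*y^2 - x^2*y*z - x^3 - 2*x*y^2 + y*z + 3*x
apply: trace(b^-1 a^3 b^-2) = trace(b^-2 a^3) trace(b) - trace(b^-2 a^3 b)  (eliminate b^-1) = x^3*y^3 - x^2*y^2*z - 2*x^3*y - 2*x*y^3 + x^2*z + y^2*z + 5*x*y - z
apply: trace(a^4) = trace(a) trace(a^3) - trace(a^2) = x^4 - 4*x^2 + 2
trace(a^4 b) = trace(a) trace(a^2 b a) - trace(a^2 b) = x^3*z - x^2*y - 2*x*z + y
use: trace(a^4 b^-1) = trace(a^4) trace(b) - trace(a^4 b) = x^4*y - x^3*z - 3*x^2*y + 2*x*z + y
use: trace(a^3 b^-2 a) = trace(a^4 b^-1) trace(b) - trace(a^4) = x^4*y^2 - x^3*y*z - x^4 - 3*x^2*y^2 + 2*x*y*z + 4*x^2 + y^2 - 2
apply: trace(b a b a) = trace(b a) trace(b a) - trace(1)   [split at repeated b] = z^2 - 2
apply: trace(b a b) = trace(b) trace(a b) - trace(a) = y*z - x
use: trace(a b a b a) = trace(a) trace(b a b a) - trace(b a b) = x*z^2 - y*z - x
trace(a b a^3 b) = trace(a) trace(a b a b a) - trace(a b a b) = x^2*z^2 - x*y*z - x^2 - z^2 + 2
use: trace(a b a^3 b^-1) = trace(a b a^3) trace(b) - trace(a b a^3 b) = x^3*y*z - x^2*y^2 - x^2*z^2 - x*y*z + x^2 + y^2 + z^2 - 2
trace(a^3 b^-2 a b) = trace(a b a^3 b^-1) trace(b) - trace(a b a^3) = x^3*y^2*z - x^2*y^3 - x^2*y*z^2 - x^3*z - x*y^2*z + 2*x^2*y + y^3 + y*z^2 + 2*x*z - 3*y
use: trace(b^-1 a^3 b^-2 a) = trace(a^3 b^-2 a) trace(b) - trace(a^3 b^-2 a b) = x^4*y^3 - 2*x^3*y^2*z - x^4*y - 2*x^2*y^3 + x^2*y*z^2 + x^3*z + 3*x*y^2*z + 2*x^2*y - y*z^2 - 2*x*z + y
assemble the triple (trace(r) - 2; trace(r a) - x; trace(r b) - y)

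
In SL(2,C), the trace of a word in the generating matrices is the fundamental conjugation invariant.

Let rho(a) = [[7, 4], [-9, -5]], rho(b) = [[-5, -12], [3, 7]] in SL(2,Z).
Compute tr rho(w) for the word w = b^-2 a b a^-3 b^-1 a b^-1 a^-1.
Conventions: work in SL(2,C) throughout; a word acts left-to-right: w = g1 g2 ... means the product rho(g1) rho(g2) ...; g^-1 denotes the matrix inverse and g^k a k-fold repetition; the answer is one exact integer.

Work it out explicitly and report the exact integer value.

-31831774

rho(b^-1) = [[7, 12], [-3, -5]]
... * rho(b^-1) = [[7, 12], [-3, -5]]  ->  [[13, 24], [-6, -11]]
... * rho(a) = [[7, 4], [-9, -5]]  ->  [[-125, -68], [57, 31]]
... * rho(b) = [[-5, -12], [3, 7]]  ->  [[421, 1024], [-192, -467]]
... * rho(a^-1) = [[-5, -4], [9, 7]]  ->  [[7111, 5484], [-3243, -2501]]
... * rho(a^-1) = [[-5, -4], [9, 7]]  ->  [[13801, 9944], [-6294, -4535]]
... * rho(a^-1) = [[-5, -4], [9, 7]]  ->  [[20491, 14404], [-9345, -6569]]
... * rho(b^-1) = [[7, 12], [-3, -5]]  ->  [[100225, 173872], [-45708, -79295]]
... * rho(a) = [[7, 4], [-9, -5]]  ->  [[-863273, -468460], [393699, 213643]]
... * rho(b^-1) = [[7, 12], [-3, -5]]  ->  [[-4637531, -8016976], [2114964, 3656173]]
... * rho(a^-1) = [[-5, -4], [9, 7]]  ->  [[-48965129, -37568708], [22330737, 17133355]]
tr = -48965129 + 17133355 = -31831774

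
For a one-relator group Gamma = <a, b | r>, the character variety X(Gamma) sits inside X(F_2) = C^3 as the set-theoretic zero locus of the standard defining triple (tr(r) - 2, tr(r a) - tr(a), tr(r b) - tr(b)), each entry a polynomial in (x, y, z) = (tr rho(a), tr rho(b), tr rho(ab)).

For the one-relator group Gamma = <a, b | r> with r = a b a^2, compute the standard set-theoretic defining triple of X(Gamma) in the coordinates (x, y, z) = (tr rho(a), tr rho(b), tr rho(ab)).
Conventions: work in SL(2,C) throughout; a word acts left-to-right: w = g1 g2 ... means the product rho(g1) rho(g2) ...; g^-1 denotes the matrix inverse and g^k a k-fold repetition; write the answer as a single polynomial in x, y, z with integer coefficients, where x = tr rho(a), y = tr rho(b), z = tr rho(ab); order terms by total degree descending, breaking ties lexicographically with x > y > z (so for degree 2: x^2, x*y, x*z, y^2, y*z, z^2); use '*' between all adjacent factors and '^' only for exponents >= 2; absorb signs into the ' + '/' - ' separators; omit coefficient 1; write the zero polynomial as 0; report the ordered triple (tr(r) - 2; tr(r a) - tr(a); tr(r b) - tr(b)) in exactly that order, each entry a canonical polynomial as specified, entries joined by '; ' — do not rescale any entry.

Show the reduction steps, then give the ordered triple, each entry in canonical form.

tr(b a^2) = tr(a)*tr(b a) - tr(b)   [square of a] = x*z - y
tr(a b a^2) = tr(a)*tr(b a^2) - tr(b a)   [square of a] = x^2*z - x*y - z
tr(a b a^3) = tr(a)*tr(a^2 b a) - tr(a^2 b) = x^3*z - x^2*y - 2*x*z + y
tr(b a b a) = tr(a b)*tr(a b) - tr(1) = z^2 - 2
tr(b a b) = tr(b)*tr(a b) - tr(a) = y*z - x
tr(a b a^2 b) = tr(a)*tr(b a b a) - tr(b a b) = x*z^2 - y*z - x
assemble the triple (tr(r) - 2; tr(r a) - x; tr(r b) - y)

x^2*z - x*y - z - 2; x^3*z - x^2*y - 2*x*z - x + y; x*z^2 - y*z - x - y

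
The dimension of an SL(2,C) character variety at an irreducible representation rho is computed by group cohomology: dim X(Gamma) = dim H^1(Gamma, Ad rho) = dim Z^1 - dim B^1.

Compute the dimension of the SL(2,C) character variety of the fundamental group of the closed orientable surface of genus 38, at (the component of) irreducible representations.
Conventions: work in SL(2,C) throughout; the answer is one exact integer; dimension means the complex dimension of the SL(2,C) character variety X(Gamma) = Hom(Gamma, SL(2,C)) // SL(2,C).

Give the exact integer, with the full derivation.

222

The genus-38 surface group: 2g = 76 generators, one relator prod [a_i, b_i].
Unconstrained cocycle data is one sl_2 vector per generator (228 dimensions), cut by the relator condition d_2(z) = 0.
At an irreducible rho, H^2 = coker(d_2) vanishes (Poincare duality: H^2 is dual to H^0 = invariants = 0), so d_2 is surjective onto sl_2 and dim Z^1 = 228 - 3 = 225.
Coboundaries contribute dim B^1 = 3 (injective at irreducible rho).
dim H^1 = 225 - 3 = 222 = dim X.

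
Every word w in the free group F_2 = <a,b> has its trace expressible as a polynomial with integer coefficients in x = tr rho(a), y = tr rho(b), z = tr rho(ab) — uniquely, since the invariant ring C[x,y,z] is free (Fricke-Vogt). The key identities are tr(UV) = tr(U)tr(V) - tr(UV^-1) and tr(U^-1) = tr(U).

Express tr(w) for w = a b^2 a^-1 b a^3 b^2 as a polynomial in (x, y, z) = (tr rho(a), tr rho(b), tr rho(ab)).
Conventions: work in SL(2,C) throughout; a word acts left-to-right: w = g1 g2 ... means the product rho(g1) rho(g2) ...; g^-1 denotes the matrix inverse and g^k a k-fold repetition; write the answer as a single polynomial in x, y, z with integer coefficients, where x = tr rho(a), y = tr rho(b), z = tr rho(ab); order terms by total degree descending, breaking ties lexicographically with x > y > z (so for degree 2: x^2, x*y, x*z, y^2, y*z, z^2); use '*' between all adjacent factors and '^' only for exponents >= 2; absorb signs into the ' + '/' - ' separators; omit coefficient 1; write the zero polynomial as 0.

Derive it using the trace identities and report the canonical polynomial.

x^3*y^3*z^2 - 2*x^4*y^2*z - x^2*y^4*z - x^2*y^2*z^3 + x^5*y + x^3*y^3 + x^3*y*z^2 + 4*x^2*y^2*z + y^2*z^3 - 4*x^3*y - 2*x*y*z^2 + x^2*z - y^2*z + x*y - z

tr(a b a b) = tr(a b) tr(a b) - tr(1)  (split on a) = z^2 - 2
tr(a b a) = tr(a) tr(b a) - tr(b)  (reduce the a square) = x*z - y
apply: tr(b a b^2 a) = tr(b) tr(a b a b) - tr(a b a)  (reduce the b square) = y*z^2 - x*z - y
use: tr(a b^2) = tr(b) tr(a b) - tr(a)  (reduce the b square) = y*z - x
tr(b a b^2) = tr(b) tr(a b^2) - tr(a b)  (reduce the b square) = y^2*z - x*y - z
apply: tr(b a b^2 a^2) = tr(a) tr(b a b^2 a) - tr(b a b^2)  (reduce the a square) = x*y*z^2 - x^2*z - y^2*z + z
apply: tr(a b^2 a^3 b) = tr(a) tr(b a b^2 a^2) - tr(b a b^2 a)  (reduce the a square) = x^2*y*z^2 - x^3*z - x*y^2*z - y*z^2 + 2*x*z + y
tr(a b a^2) = tr(a) tr(a b a) - tr(a b)  (reduce the a square) = x^2*z - x*y - z
use: tr(a^4 b) = tr(a) tr(a b a^2) - tr(a b a)  (reduce the a square) = x^3*z - x^2*y - 2*x*z + y
apply: tr(a^2) = tr(a) tr(a) - tr(1)  (reduce the a square) = x^2 - 2
use: tr(a^3) = tr(a) tr(a^2) - tr(a)  (reduce the a square) = x^3 - 3*x
use: tr(a^4) = tr(a) tr(a^3) - tr(a^2)  (reduce the a square) = x^4 - 4*x^2 + 2
use: tr(a b^2 a^3) = tr(b) tr(a^4 b) - tr(a^4)  (reduce the b square) = x^3*y*z - x^4 - x^2*y^2 - 2*x*y*z + 4*x^2 + y^2 - 2
use: tr(a^3 b^2 a b^2) = tr(b) tr(a b^2 a^3 b) - tr(a b^2 a^3)  (reduce the b square) = x^2*y^2*z^2 - 2*x^3*y*z - x*y^3*z + x^4 + x^2*y^2 - y^2*z^2 + 4*x*y*z - 4*x^2 + 2
tr(a b a^2 b) = tr(a) tr(b a b a) - tr(b a b)  (reduce the a square) = x*z^2 - y*z - x
tr(b^2 a b a^2) = tr(b) tr(a b a^2 b) - tr(a b a^2)  (reduce the b square) = x*y*z^2 - x^2*z - y^2*z + z
use: tr(a^3 b^2 a b) = tr(a) tr(b^2 a b a^2) - tr(b^2 a b a)  (reduce the a square) = x^2*y*z^2 - x^3*z - x*y^2*z - y*z^2 + 2*x*z + y
tr(b a^3 b^2 a b^2) = tr(b) tr(a^3 b^2 a b^2) - tr(a^3 b^2 a b)  (reduce the b square) = x^2*y^3*z^2 - 2*x^3*y^2*z - x*y^4*z + x^4*y + x^2*y^3 - x^2*y*z^2 - y^3*z^2 + x^3*z + 5*x*y^2*z - 4*x^2*y + y*z^2 - 2*x*z + y
apply: tr(b a b a b a) = tr(b a) tr(b a b a) - tr(b^-1 a^-1)  (split on b) = z^3 - 3*z
tr(b a b a b a^2) = tr(a) tr(b a b a b a) - tr(b a b a b)  (reduce the a square) = x*z^3 - y*z^2 - 2*x*z + y
tr(a b a b a^3 b) = tr(a) tr(b a b a b a^2) - tr(b a b a b a)  (reduce the a square) = x^2*z^3 - x*y*z^2 - 2*x^2*z - z^3 + x*y + 3*z
tr(a^2 b a b a) = tr(a) tr(a b a b a) - tr(a b a b)  (reduce the a square) = x^2*z^2 - x*y*z - x^2 - z^2 + 2
use: tr(a b a b a^3) = tr(a) tr(a^2 b a b a) - tr(a^2 b a b)  (reduce the a square) = x^3*z^2 - x^2*y*z - x^3 - 2*x*z^2 + y*z + 3*x
tr(a b a^3 b^2 a b) = tr(b) tr(a b a b a^3 b) - tr(a b a b a^3)  (reduce the b square) = x^2*y*z^3 - x^3*z^2 - x*y^2*z^2 - x^2*y*z - y*z^3 + x^3 + x*y^2 + 2*x*z^2 + 2*y*z - 3*x
tr(b a^2 b) = tr(b) tr(a^2 b) - tr(a^2)  (reduce the b square) = x*y*z - x^2 - y^2 + 2
apply: tr(b a^2 b a^2) = tr(a) tr(b a^2 b a) - tr(b a^2 b)  (reduce the a square) = x^2*z^2 - 2*x*y*z + y^2 - 2
use: tr(a^2 b a^3 b) = tr(a) tr(b a^2 b a^2) - tr(b a^2 b a)  (reduce the a square) = x^3*z^2 - 2*x^2*y*z + x*y^2 - x*z^2 + y*z - x
use: tr(a^2 b a^3) = tr(a) tr(a b a^3) - tr(a b a^2)  (reduce the a square) = x^4*z - x^3*y - 3*x^2*z + 2*x*y + z
tr(a b a^3 b^2 a) = tr(b) tr(a^2 b a^3 b) - tr(a^2 b a^3)  (reduce the b square) = x^3*y*z^2 - x^4*z - 2*x^2*y^2*z + x^3*y + x*y^3 - x*y*z^2 + 3*x^2*z + y^2*z - 3*x*y - z
apply: tr(b a^3 b^2 a b^2 a) = tr(b) tr(a b a^3 b^2 a b) - tr(a b a^3 b^2 a)  (reduce the b square) = x^2*y^2*z^3 - 2*x^3*y*z^2 - x*y^3*z^2 + x^4*z + x^2*y^2*z - y^2*z^3 + 3*x*y*z^2 - 3*x^2*z + y^2*z + z
apply: tr(a b^2 a^-1 b a^3 b^2) = tr(b a^3 b^2 a b^2) tr(a) - tr(b a^3 b^2 a b^2 a)  (eliminate a^-1) = x^3*y^3*z^2 - 2*x^4*y^2*z - x^2*y^4*z - x^2*y^2*z^3 + x^5*y + x^3*y^3 + x^3*y*z^2 + 4*x^2*y^2*z + y^2*z^3 - 4*x^3*y - 2*x*y*z^2 + x^2*z - y^2*z + x*y - z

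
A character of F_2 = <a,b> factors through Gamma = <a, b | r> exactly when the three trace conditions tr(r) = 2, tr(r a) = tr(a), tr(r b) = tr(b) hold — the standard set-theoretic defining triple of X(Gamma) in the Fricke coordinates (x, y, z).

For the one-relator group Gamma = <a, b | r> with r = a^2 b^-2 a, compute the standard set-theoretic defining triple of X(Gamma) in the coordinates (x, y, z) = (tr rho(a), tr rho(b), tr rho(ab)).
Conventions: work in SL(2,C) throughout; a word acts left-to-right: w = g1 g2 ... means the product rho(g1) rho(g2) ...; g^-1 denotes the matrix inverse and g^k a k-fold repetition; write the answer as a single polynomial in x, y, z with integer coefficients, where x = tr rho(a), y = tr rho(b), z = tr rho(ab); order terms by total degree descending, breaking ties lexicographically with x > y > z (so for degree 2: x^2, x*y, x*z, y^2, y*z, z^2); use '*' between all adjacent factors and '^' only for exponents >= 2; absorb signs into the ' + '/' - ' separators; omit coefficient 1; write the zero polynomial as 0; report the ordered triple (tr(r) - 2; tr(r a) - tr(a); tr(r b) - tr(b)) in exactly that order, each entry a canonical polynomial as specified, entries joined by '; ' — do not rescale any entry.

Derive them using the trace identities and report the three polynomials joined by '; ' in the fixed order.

x^3*y^2 - x^2*y*z - x^3 - 2*x*y^2 + y*z + 3*x - 2; x^4*y^2 - x^3*y*z - x^4 - 3*x^2*y^2 + 2*x*y*z + 4*x^2 + y^2 - x - 2; x^2*y^2*z - x*y^3 - x*y*z^2 - x^2*z + 2*x*y - y + z

tr(a^2) = tr(a)*tr(a) - tr(1) = x^2 - 2
tr(a^3) = tr(a)*tr(a^2) - tr(a) = x^3 - 3*x
tr(a b a) = tr(a)*tr(b a) - tr(b) = x*z - y
so tr(a^3 b) = tr(a)*tr(a b a) - tr(a b) = x^2*z - x*y - z
so tr(a^3 b^-1) = tr(a^3)*tr(b) - tr(a^3 b) = x^3*y - x^2*z - 2*x*y + z
tr(a^2 b^-2 a) = tr(a^3 b^-1)*tr(b) - tr(a^3) = x^3*y^2 - x^2*y*z - x^3 - 2*x*y^2 + y*z + 3*x
so tr(a^4) = tr(a)*tr(a^3) - tr(a^2)   [square of a] = x^4 - 4*x^2 + 2
reduce: tr(a^4 b) = tr(a)*tr(a^2 b a) - tr(a^2 b)   [square of a] = x^3*z - x^2*y - 2*x*z + y
tr(a^4 b^-1) = tr(a^4)*tr(b) - tr(a^4 b)   [inverse elimination on b] = x^4*y - x^3*z - 3*x^2*y + 2*x*z + y
so tr(a^2 b^-2 a^2) = tr(a^4 b^-1)*tr(b) - tr(a^4)   [inverse elimination on b] = x^4*y^2 - x^3*y*z - x^4 - 3*x^2*y^2 + 2*x*y*z + 4*x^2 + y^2 - 2
reduce: tr(b a b a) = tr(a b)*tr(a b) - tr(1)  (split on a) = z^2 - 2
so tr(b a b) = tr(b)*tr(a b) - tr(a)  (reduce the b square) = y*z - x
so tr(a b a^2 b) = tr(a)*tr(b a b a) - tr(b a b)  (reduce the a square) = x*z^2 - y*z - x
tr(a b a^2 b^-1) = tr(a b a^2)*tr(b) - tr(a b a^2 b)  (eliminate b^-1) = x^2*y*z - x*y^2 - x*z^2 + x
tr(a^2 b^-2 a b) = tr(a b a^2 b^-1)*tr(b) - tr(a b a^2)  (eliminate b^-1) = x^2*y^2*z - x*y^3 - x*y*z^2 - x^2*z + 2*x*y + z
assemble the triple (tr(r) - 2; tr(r a) - x; tr(r b) - y)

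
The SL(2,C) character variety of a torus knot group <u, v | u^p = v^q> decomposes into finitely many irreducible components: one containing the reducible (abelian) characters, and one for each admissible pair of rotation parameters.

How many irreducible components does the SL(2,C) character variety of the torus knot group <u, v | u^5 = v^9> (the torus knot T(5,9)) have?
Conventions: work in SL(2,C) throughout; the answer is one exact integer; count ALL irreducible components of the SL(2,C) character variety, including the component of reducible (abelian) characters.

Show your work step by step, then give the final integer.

Gamma = < u, v | u^5 = v^9 > (torus knot T(5,9)); the central element u^5 = v^9 acts as +I or -I in any irreducible SL(2,C) representation.
This locks tr(u) to 2*cos(pi*alpha/5), alpha in 1..4, and tr(v) to 2*cos(pi*beta/9), beta in 1..8, on each component of irreducible characters.
u^5 = (-1)^alpha I and v^9 = (-1)^beta I must agree, so alpha and beta have equal parity.
Counting: 2 odd alphas x 4 odd betas + 2 even alphas x 4 even betas = 8 + 8 = 16.
That is 16 components of irreducible characters, and with the reducible (abelian) component the total is 17.

17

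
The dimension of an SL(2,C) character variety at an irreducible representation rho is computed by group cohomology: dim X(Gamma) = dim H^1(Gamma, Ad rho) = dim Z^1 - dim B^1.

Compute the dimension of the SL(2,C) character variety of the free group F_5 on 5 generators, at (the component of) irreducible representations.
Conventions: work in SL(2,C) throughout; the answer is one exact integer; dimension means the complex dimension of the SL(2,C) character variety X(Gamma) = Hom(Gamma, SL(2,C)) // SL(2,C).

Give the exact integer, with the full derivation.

12

Gamma = F_5 has 5 generators and no relators.
Z^1(Gamma, Ad rho) = (sl_2)^5: a cocycle is a free choice of one sl_2 vector per generator, so dim Z^1 = 3*5 = 15.
dim B^1 = 3: the coboundary map is injective because an irreducible image has centralizer 0 in sl_2.
Therefore dim X = 15 - 3 = 12.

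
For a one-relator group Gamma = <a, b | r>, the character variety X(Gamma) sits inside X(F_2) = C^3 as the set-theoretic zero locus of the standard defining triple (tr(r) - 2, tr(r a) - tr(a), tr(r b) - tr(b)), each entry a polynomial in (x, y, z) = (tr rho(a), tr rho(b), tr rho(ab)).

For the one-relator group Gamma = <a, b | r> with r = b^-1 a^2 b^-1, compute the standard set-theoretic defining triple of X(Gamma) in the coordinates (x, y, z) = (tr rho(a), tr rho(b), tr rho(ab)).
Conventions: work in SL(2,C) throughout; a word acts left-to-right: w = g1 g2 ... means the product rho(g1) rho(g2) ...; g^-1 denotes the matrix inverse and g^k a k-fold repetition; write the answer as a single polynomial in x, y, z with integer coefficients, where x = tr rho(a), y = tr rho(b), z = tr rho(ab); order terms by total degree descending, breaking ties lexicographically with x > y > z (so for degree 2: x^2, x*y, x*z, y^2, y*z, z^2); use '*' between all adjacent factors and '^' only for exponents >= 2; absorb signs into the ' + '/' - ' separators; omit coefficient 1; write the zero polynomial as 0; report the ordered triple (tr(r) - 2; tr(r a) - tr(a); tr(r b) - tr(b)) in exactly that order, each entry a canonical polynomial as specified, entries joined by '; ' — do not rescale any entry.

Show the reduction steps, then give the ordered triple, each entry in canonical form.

x^2*y^2 - x*y*z - x^2 - y^2; x^3*y^2 - 2*x^2*y*z - x*y^2 + x*z^2 + y*z - 2*x; x^2*y - x*z - 2*y

and trace(a^2) = trace(a)*trace(a) - trace(1)  (reduce the a square) = x^2 - 2
trace(a^2 b) = trace(a)*trace(b a) - trace(b)  (reduce the a square) = x*z - y
trace(b^-1 a^2) = trace(a^2)*trace(b) - trace(a^2 b)  (eliminate b^-1) = x^2*y - x*z - y
next, trace(b^-1 a^2 b^-1) = trace(b^-1 a^2)*trace(b) - trace(b^-1 a^2 b)  (eliminate b^-1) = x^2*y^2 - x*y*z - x^2 - y^2 + 2
trace(a^3) = trace(a)*trace(a^2) - trace(a)   [square of a] = x^3 - 3*x
and trace(a^3 b) = trace(a)*trace(b a^2) - trace(b a)   [square of a] = x^2*z - x*y - z
trace(a^2 b^-1 a) = trace(a^3)*trace(b) - trace(a^3 b)   [inverse elimination on b] = x^3*y - x^2*z - 2*x*y + z
and trace(b a b a) = trace(a b)*trace(a b) - trace(1)   [split at a repeated a] = z^2 - 2
next, trace(b a b) = trace(b)*trace(a b) - trace(a)   [square of b] = y*z - x
and trace(a b a^2 b) = trace(a)*trace(b a b a) - trace(b a b)   [square of a] = x*z^2 - y*z - x
next, trace(a^2 b^-1 a b) = trace(a b a^2)*trace(b) - trace(a b a^2 b)   [inverse elimination on b] = x^2*y*z - x*y^2 - x*z^2 + x
next, trace(b^-1 a^2 b^-1 a) = trace(a^2 b^-1 a)*trace(b) - trace(a^2 b^-1 a b)   [inverse elimination on b] = x^3*y^2 - 2*x^2*y*z - x*y^2 + x*z^2 + y*z - x
assemble the triple (trace(r) - 2; trace(r a) - x; trace(r b) - y)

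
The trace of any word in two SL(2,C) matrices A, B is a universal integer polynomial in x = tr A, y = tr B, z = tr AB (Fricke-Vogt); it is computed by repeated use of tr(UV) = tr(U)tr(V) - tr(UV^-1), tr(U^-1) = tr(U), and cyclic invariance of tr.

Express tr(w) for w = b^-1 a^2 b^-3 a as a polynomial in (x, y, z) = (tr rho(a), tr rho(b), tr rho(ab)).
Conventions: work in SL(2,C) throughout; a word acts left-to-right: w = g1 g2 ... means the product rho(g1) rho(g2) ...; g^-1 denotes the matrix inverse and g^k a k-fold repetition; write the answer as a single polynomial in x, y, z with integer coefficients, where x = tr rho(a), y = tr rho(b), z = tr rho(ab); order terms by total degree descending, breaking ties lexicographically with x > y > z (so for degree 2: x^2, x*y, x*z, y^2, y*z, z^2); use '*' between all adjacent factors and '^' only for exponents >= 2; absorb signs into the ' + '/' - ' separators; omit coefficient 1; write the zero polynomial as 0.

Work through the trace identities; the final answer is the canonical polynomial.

x^3*y^4 - 2*x^2*y^3*z - 2*x^3*y^2 - x*y^4 + x*y^2*z^2 + 3*x^2*y*z + y^3*z + 2*x*y^2 - x*z^2 - 2*y*z + x

tr(a^2) = tr(a) * tr(a) - tr(1) = x^2 - 2
tr(a^3) = tr(a) * tr(a^2) - tr(a) = x^3 - 3*x
tr(a b a) = tr(a) * tr(b a) - tr(b) = x*z - y
tr(a^3 b) = tr(a) * tr(a b a) - tr(a b) = x^2*z - x*y - z
tr(a^3 b^-1) = tr(a^3) * tr(b) - tr(a^3 b) = x^3*y - x^2*z - 2*x*y + z
tr(a^2 b^-2 a) = tr(a^3 b^-1) * tr(b) - tr(a^3) = x^3*y^2 - x^2*y*z - x^3 - 2*x*y^2 + y*z + 3*x
tr(b a b a) = tr(a b) * tr(a b) - tr(1)   [split at repeated a] = z^2 - 2
tr(b a b) = tr(b) * tr(a b) - tr(a) = y*z - x
tr(a b a^2 b) = tr(a) * tr(b a b a) - tr(b a b) = x*z^2 - y*z - x
tr(b^-1 a b a^2) = tr(a b a^2) * tr(b) - tr(a b a^2 b) = x^2*y*z - x*y^2 - x*z^2 + x
tr(a^2 b^-2 a b) = tr(b^-1 a b a^2) * tr(b) - tr(b^-1 a b a^2 b) = x^2*y^2*z - x*y^3 - x*y*z^2 - x^2*z + 2*x*y + z
tr(b^-2 a b^-1 a^2) = tr(a^2 b^-2 a) * tr(b) - tr(a^2 b^-2 a b) = x^3*y^3 - 2*x^2*y^2*z - x^3*y - x*y^3 + x*y*z^2 + x^2*z + y^2*z + x*y - z
tr(a b^-1 a^2 b) = tr(a^2 b a) * tr(b) - tr(a^2 b a b) = x^2*y*z - x*y^2 - x*z^2 + x
tr(b^-1 a b^-1 a^2) = tr(a b^-1 a^2) * tr(b) - tr(a b^-1 a^2 b) = x^3*y^2 - 2*x^2*y*z - x*y^2 + x*z^2 + y*z - x
tr(b^-1 a^2 b^-3 a) = tr(b^-2 a b^-1 a^2) * tr(b) - tr(b^-2 a b^-1 a^2 b) = x^3*y^4 - 2*x^2*y^3*z - 2*x^3*y^2 - x*y^4 + x*y^2*z^2 + 3*x^2*y*z + y^3*z + 2*x*y^2 - x*z^2 - 2*y*z + x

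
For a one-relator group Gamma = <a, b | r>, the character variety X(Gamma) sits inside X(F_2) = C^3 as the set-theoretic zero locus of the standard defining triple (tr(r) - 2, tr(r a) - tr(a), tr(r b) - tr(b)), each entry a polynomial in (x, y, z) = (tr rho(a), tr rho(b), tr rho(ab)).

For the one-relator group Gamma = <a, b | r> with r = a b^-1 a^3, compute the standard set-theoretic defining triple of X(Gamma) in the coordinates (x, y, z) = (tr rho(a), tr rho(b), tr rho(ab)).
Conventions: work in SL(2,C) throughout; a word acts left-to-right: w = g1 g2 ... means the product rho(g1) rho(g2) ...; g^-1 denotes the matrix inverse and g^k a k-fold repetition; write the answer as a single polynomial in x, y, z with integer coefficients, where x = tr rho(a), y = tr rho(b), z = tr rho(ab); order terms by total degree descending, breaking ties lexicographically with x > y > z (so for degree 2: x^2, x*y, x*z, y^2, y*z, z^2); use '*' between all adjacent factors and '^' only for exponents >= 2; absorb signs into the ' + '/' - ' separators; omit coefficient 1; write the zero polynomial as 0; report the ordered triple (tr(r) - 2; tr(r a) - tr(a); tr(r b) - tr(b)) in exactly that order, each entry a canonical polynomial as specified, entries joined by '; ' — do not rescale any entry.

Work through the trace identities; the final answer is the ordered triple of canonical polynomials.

x^4*y - x^3*z - 3*x^2*y + 2*x*z + y - 2; x^5*y - x^4*z - 4*x^3*y + 3*x^2*z + 3*x*y - x - z; x^3*y*z - x^2*y^2 - x^2*z^2 - x*y*z + x^2 + y^2 + z^2 - y - 2

so trace(a^2) = trace(a) * trace(a) - trace(1) = x^2 - 2
reduce: trace(a^3) = trace(a) * trace(a^2) - trace(a) = x^3 - 3*x
so trace(a^4) = trace(a) * trace(a^3) - trace(a^2) = x^4 - 4*x^2 + 2
so trace(a b a) = trace(a) * trace(b a) - trace(b) = x*z - y
reduce: trace(b a^3) = trace(a) * trace(a b a) - trace(a b) = x^2*z - x*y - z
trace(a^4 b) = trace(a) * trace(b a^3) - trace(b a^2) = x^3*z - x^2*y - 2*x*z + y
so trace(a b^-1 a^3) = trace(a^4) * trace(b) - trace(a^4 b) = x^4*y - x^3*z - 3*x^2*y + 2*x*z + y
reduce: trace(a^5) = trace(a) * trace(a^4) - trace(a^3)  (reduce the a square) = x^5 - 5*x^3 + 5*x
reduce: trace(a^5 b) = trace(a) * trace(a b a^3) - trace(a b a^2)  (reduce the a square) = x^4*z - x^3*y - 3*x^2*z + 2*x*y + z
reduce: trace(a b^-1 a^4) = trace(a^5) * trace(b) - trace(a^5 b)  (eliminate b^-1) = x^5*y - x^4*z - 4*x^3*y + 3*x^2*z + 3*x*y - z
trace(b a b a) = trace(a b) * trace(a b) - trace(1)  (split on a) = z^2 - 2
trace(b a b) = trace(b) * trace(a b) - trace(a)  (reduce the b square) = y*z - x
so trace(b a b a^2) = trace(a) * trace(b a b a) - trace(b a b)  (reduce the a square) = x*z^2 - y*z - x
trace(a^3 b a b) = trace(a) * trace(b a b a^2) - trace(b a b a)  (reduce the a square) = x^2*z^2 - x*y*z - x^2 - z^2 + 2
reduce: trace(a b^-1 a^3 b) = trace(a^3 b a) * trace(b) - trace(a^3 b a b)  (eliminate b^-1) = x^3*y*z - x^2*y^2 - x^2*z^2 - x*y*z + x^2 + y^2 + z^2 - 2
assemble the triple (trace(r) - 2; trace(r a) - x; trace(r b) - y)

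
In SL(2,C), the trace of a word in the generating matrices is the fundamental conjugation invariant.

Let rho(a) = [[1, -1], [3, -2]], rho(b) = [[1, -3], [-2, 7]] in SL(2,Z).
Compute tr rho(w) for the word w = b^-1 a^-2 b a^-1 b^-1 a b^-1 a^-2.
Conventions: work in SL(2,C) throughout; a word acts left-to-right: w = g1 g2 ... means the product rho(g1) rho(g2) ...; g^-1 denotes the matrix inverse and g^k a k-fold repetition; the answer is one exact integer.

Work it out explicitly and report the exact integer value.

rho(b^-1) = [[7, 3], [2, 1]]
... * rho(a^-1) = [[-2, 1], [-3, 1]]  ->  [[-23, 10], [-7, 3]]
... * rho(a^-1) = [[-2, 1], [-3, 1]]  ->  [[16, -13], [5, -4]]
... * rho(b) = [[1, -3], [-2, 7]]  ->  [[42, -139], [13, -43]]
... * rho(a^-1) = [[-2, 1], [-3, 1]]  ->  [[333, -97], [103, -30]]
... * rho(b^-1) = [[7, 3], [2, 1]]  ->  [[2137, 902], [661, 279]]
... * rho(a) = [[1, -1], [3, -2]]  ->  [[4843, -3941], [1498, -1219]]
... * rho(b^-1) = [[7, 3], [2, 1]]  ->  [[26019, 10588], [8048, 3275]]
... * rho(a^-1) = [[-2, 1], [-3, 1]]  ->  [[-83802, 36607], [-25921, 11323]]
... * rho(a^-1) = [[-2, 1], [-3, 1]]  ->  [[57783, -47195], [17873, -14598]]
tr = 57783 + -14598 = 43185

43185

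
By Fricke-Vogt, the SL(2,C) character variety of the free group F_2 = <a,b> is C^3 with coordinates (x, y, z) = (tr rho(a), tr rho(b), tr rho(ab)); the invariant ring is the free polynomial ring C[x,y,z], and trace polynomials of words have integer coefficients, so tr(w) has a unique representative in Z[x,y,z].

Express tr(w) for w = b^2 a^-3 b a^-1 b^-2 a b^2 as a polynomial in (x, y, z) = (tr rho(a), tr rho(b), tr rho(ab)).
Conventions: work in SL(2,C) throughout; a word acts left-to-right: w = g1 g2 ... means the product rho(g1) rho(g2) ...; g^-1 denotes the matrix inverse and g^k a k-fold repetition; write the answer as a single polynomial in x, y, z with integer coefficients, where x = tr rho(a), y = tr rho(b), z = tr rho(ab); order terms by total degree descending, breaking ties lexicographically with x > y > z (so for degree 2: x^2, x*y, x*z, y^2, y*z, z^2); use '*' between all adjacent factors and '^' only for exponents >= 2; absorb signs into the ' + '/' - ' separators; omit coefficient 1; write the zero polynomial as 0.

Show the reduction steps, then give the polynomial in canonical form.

tr(b^2) = tr(b) * tr(b) - tr(1) = y^2 - 2
tr(b^3) = tr(b) * tr(b^2) - tr(b) = y^3 - 3*y
tr(b^4) = tr(b) * tr(b^3) - tr(b^2) = y^4 - 4*y^2 + 2
and tr(b^5) = tr(b) * tr(b^4) - tr(b^3) = y^5 - 5*y^3 + 5*y
and tr(b a b) = tr(b) * tr(a b) - tr(a) = y*z - x
tr(a b^3) = tr(b) * tr(b a b) - tr(b a) = y^2*z - x*y - z
tr(b^2 a b^2) = tr(b) * tr(a b^3) - tr(a b^2) = y^3*z - x*y^2 - 2*y*z + x
and tr(b^5 a) = tr(b) * tr(b^2 a b^2) - tr(b^2 a b) = y^4*z - x*y^3 - 3*y^2*z + 2*x*y + z
and tr(a^-1 b^5) = tr(b^5) * tr(a) - tr(b^5 a) = x*y^5 - y^4*z - 4*x*y^3 + 3*y^2*z + 3*x*y - z
tr(b^5 a^-2) = tr(a^-1 b^5) * tr(a) - tr(a^-1 b^5 a) = x^2*y^5 - x*y^4*z - 4*x^2*y^3 - y^5 + 3*x*y^2*z + 3*x^2*y + 5*y^3 - x*z - 5*y
tr(b^4 a^-3 b) = tr(b^5 a^-2) * tr(a) - tr(b^5 a^-1) = x^3*y^5 - x^2*y^4*z - 4*x^3*y^3 - 2*x*y^5 + 3*x^2*y^2*z + y^4*z + 3*x^3*y + 9*x*y^3 - x^2*z - 3*y^2*z - 8*x*y + z
tr(b^2 a b^4) = tr(b) * tr(b^3 a b^2) - tr(b^3 a b) = y^5*z - x*y^4 - 4*y^3*z + 3*x*y^2 + 3*y*z - x
and tr(a b a b) = tr(a b) * tr(a b) - tr(1) = z^2 - 2
tr(a b a) = tr(a) * tr(b a) - tr(b) = x*z - y
and tr(a b^2 a b) = tr(b) * tr(a b a b) - tr(a b a) = y*z^2 - x*z - y
tr(a^2) = tr(a) * tr(a) - tr(1) = x^2 - 2
and tr(a b^2 a) = tr(b) * tr(a^2 b) - tr(a^2) = x*y*z - x^2 - y^2 + 2
tr(b a b^2 a b) = tr(b) * tr(a b^2 a b) - tr(a b^2 a) = y^2*z^2 - 2*x*y*z + x^2 - 2
tr(a b^2 a b^3) = tr(b) * tr(b a b^2 a b) - tr(b a b^2 a) = y^3*z^2 - 2*x*y^2*z + x^2*y - y*z^2 + x*z - y
and tr(b^2 a b^4 a) = tr(b) * tr(a b^2 a b^3) - tr(a b^2 a b^2) = y^4*z^2 - 2*x*y^3*z + x^2*y^2 - 2*y^2*z^2 + 3*x*y*z - x^2 - y^2 + 2
and tr(b^2 a b^4 a^-1) = tr(b^2 a b^4) * tr(a) - tr(b^2 a b^4 a) = x*y^5*z - x^2*y^4 - y^4*z^2 - 2*x*y^3*z + 2*x^2*y^2 + 2*y^2*z^2 + y^2 - 2
tr(a^-2 b^2 a b^4) = tr(b^2 a b^4 a^-1) * tr(a) - tr(b^2 a b^4) = x^2*y^5*z - x^3*y^4 - x*y^4*z^2 - 2*x^2*y^3*z - y^5*z + 2*x^3*y^2 + x*y^4 + 2*x*y^2*z^2 + 4*y^3*z - 2*x*y^2 - 3*y*z - x
next, tr(b a b^4 a^-3 b) = tr(a^-2 b^2 a b^4) * tr(a) - tr(a^-2 b^2 a b^4 a) = x^3*y^5*z - x^4*y^4 - x^2*y^4*z^2 - 2*x^3*y^3*z - 2*x*y^5*z + 2*x^4*y^2 + 2*x^2*y^4 + 2*x^2*y^2*z^2 + y^4*z^2 + 6*x*y^3*z - 4*x^2*y^2 - 2*y^2*z^2 - 3*x*y*z - x^2 - y^2 + 2
and tr(a b a b^3) = tr(b) * tr(b a b a b) - tr(b a b a) = y^2*z^2 - x*y*z - y^2 - z^2 + 2
tr(b^3 a b a b) = tr(b) * tr(a b a b^3) - tr(a b a b^2) = y^3*z^2 - x*y^2*z - y^3 - 2*y*z^2 + x*z + 3*y
tr(b a b a b^4) = tr(b) * tr(b^3 a b a b) - tr(b^3 a b a) = y^4*z^2 - x*y^3*z - y^4 - 3*y^2*z^2 + 2*x*y*z + 4*y^2 + z^2 - 2
tr(a b a b a b) = tr(b a b a) * tr(b a) - tr(a b) = z^3 - 3*z
tr(a b a b a) = tr(a) * tr(b a b a) - tr(b a b) = x*z^2 - y*z - x
tr(b a b a b a b) = tr(b) * tr(a b a b a b) - tr(a b a b a) = y*z^3 - x*z^2 - 2*y*z + x
tr(b a b a b a b^2) = tr(b) * tr(b a b a b a b) - tr(b a b a b a) = y^2*z^3 - x*y*z^2 - 2*y^2*z - z^3 + x*y + 3*z
tr(b a b a b^4 a) = tr(b) * tr(b a b a b a b^2) - tr(b a b a b a b) = y^3*z^3 - x*y^2*z^2 - 2*y^3*z - 2*y*z^3 + x*y^2 + x*z^2 + 5*y*z - x
tr(a^-1 b a b a b^4) = tr(b a b a b^4) * tr(a) - tr(b a b a b^4 a) = x*y^4*z^2 - x^2*y^3*z - y^3*z^3 - x*y^4 - 2*x*y^2*z^2 + 2*x^2*y*z + 2*y^3*z + 2*y*z^3 + 3*x*y^2 - 5*y*z - x
and tr(a^-2 b a b a b^4) = tr(a^-1 b a b a b^4) * tr(a) - tr(a^-1 b a b a b^4 a) = x^2*y^4*z^2 - x^3*y^3*z - x*y^3*z^3 - x^2*y^4 - 2*x^2*y^2*z^2 - y^4*z^2 + 2*x^3*y*z + 3*x*y^3*z + 2*x*y*z^3 + 3*x^2*y^2 + y^4 + 3*y^2*z^2 - 7*x*y*z - x^2 - 4*y^2 - z^2 + 2
and tr(b a b^4 a^-3 b a) = tr(a^-2 b a b a b^4) * tr(a) - tr(a^-2 b a b a b^4 a) = x^3*y^4*z^2 - x^4*y^3*z - x^2*y^3*z^3 - x^3*y^4 - 2*x^3*y^2*z^2 - 2*x*y^4*z^2 + 2*x^4*y*z + 4*x^2*y^3*z + 2*x^2*y*z^3 + y^3*z^3 + 3*x^3*y^2 + 2*x*y^4 + 5*x*y^2*z^2 - 9*x^2*y*z - 2*y^3*z - 2*y*z^3 - x^3 - 7*x*y^2 - x*z^2 + 5*y*z + 3*x
tr(a b^4 a^-3 b a^-1 b) = tr(b a b^4 a^-3 b) * tr(a) - tr(b a b^4 a^-3 b a) = x^4*y^5*z - x^5*y^4 - 2*x^3*y^4*z^2 - x^4*y^3*z - 2*x^2*y^5*z + x^2*y^3*z^3 + 2*x^5*y^2 + 3*x^3*y^4 + 4*x^3*y^2*z^2 + 3*x*y^4*z^2 - 2*x^4*y*z + 2*x^2*y^3*z - 2*x^2*y*z^3 - y^3*z^3 - 7*x^3*y^2 - 2*x*y^4 - 7*x*y^2*z^2 + 6*x^2*y*z + 2*y^3*z + 2*y*z^3 + 6*x*y^2 + x*z^2 - 5*y*z - x
tr(a b^4 a^-3 b a^-1 b^-1) = tr(a b^4 a^-3 b a^-1) * tr(b) - tr(a b^4 a^-3 b a^-1 b) = -x^4*y^5*z + x^5*y^4 + x^3*y^6 + 2*x^3*y^4*z^2 + x^4*y^3*z + x^2*y^5*z - x^2*y^3*z^3 - 2*x^5*y^2 - 7*x^3*y^4 - 4*x^3*y^2*z^2 - 2*x*y^6 - 3*x*y^4*z^2 + 2*x^4*y*z + x^2*y^3*z + 2*x^2*y*z^3 + y^5*z + y^3*z^3 + 10*x^3*y^2 + 11*x*y^4 + 7*x*y^2*z^2 - 7*x^2*y*z - 5*y^3*z - 2*y*z^3 - 14*x*y^2 - x*z^2 + 6*y*z + x
tr(b^2 a^-3 b a^-1 b^-2 a b^2) = tr(a b^4 a^-3 b a^-1 b^-1) * tr(b) - tr(a b^4 a^-3 b a^-1) = -x^4*y^6*z + x^5*y^5 + x^3*y^7 + 2*x^3*y^5*z^2 + x^4*y^4*z + x^2*y^6*z - x^2*y^4*z^3 - 2*x^5*y^3 - 8*x^3*y^5 - 4*x^3*y^3*z^2 - 2*x*y^7 - 3*x*y^5*z^2 + 2*x^4*y^2*z + 2*x^2*y^4*z + 2*x^2*y^2*z^3 + y^6*z + y^4*z^3 + 14*x^3*y^3 + 13*x*y^5 + 7*x*y^3*z^2 - 10*x^2*y^2*z - 6*y^4*z - 2*y^2*z^3 - 3*x^3*y - 23*x*y^3 - x*y*z^2 + x^2*z + 9*y^2*z + 9*x*y - z

-x^4*y^6*z + x^5*y^5 + x^3*y^7 + 2*x^3*y^5*z^2 + x^4*y^4*z + x^2*y^6*z - x^2*y^4*z^3 - 2*x^5*y^3 - 8*x^3*y^5 - 4*x^3*y^3*z^2 - 2*x*y^7 - 3*x*y^5*z^2 + 2*x^4*y^2*z + 2*x^2*y^4*z + 2*x^2*y^2*z^3 + y^6*z + y^4*z^3 + 14*x^3*y^3 + 13*x*y^5 + 7*x*y^3*z^2 - 10*x^2*y^2*z - 6*y^4*z - 2*y^2*z^3 - 3*x^3*y - 23*x*y^3 - x*y*z^2 + x^2*z + 9*y^2*z + 9*x*y - z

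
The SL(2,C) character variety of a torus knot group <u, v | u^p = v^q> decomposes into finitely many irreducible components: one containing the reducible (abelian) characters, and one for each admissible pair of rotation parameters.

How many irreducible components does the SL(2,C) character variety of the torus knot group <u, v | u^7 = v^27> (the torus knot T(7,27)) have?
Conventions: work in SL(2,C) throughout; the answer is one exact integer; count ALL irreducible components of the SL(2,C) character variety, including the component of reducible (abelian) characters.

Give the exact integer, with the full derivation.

For T(7,27): irreducibility forces the central element u^7 = v^27 to one of +I, -I.
This locks tr(u) to 2*cos(pi*alpha/7), alpha in 1..6, and tr(v) to 2*cos(pi*beta/27), beta in 1..26, on each component of irreducible characters.
The two central values (-1)^alpha I and (-1)^beta I must be the same matrix, so alpha and beta share a parity.
Counting: 3 odd alphas x 13 odd betas + 3 even alphas x 13 even betas = 39 + 39 = 78.
components with irreducible characters: 78; plus the single component of reducible (abelian) characters: total 79.

79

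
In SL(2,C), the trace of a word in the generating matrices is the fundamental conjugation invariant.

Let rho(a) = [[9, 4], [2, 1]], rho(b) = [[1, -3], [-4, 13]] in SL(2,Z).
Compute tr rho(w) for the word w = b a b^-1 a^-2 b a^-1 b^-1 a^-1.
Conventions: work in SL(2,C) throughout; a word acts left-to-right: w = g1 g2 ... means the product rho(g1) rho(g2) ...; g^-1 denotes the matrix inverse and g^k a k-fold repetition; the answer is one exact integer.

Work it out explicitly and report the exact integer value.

-571350

rho(b) = [[1, -3], [-4, 13]]
... * rho(a) = [[9, 4], [2, 1]]  ->  [[3, 1], [-10, -3]]
... * rho(b^-1) = [[13, 3], [4, 1]]  ->  [[43, 10], [-142, -33]]
... * rho(a^-1) = [[1, -4], [-2, 9]]  ->  [[23, -82], [-76, 271]]
... * rho(a^-1) = [[1, -4], [-2, 9]]  ->  [[187, -830], [-618, 2743]]
... * rho(b) = [[1, -3], [-4, 13]]  ->  [[3507, -11351], [-11590, 37513]]
... * rho(a^-1) = [[1, -4], [-2, 9]]  ->  [[26209, -116187], [-86616, 383977]]
... * rho(b^-1) = [[13, 3], [4, 1]]  ->  [[-124031, -37560], [409900, 124129]]
... * rho(a^-1) = [[1, -4], [-2, 9]]  ->  [[-48911, 158084], [161642, -522439]]
tr = -48911 + -522439 = -571350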